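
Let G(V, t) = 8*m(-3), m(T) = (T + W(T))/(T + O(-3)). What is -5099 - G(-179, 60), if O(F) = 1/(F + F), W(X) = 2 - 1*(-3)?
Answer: -96785/19 ≈ -5093.9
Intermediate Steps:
W(X) = 5 (W(X) = 2 + 3 = 5)
O(F) = 1/(2*F)
m(T) = (5 + T)/(-⅙ + T) (m(T) = (T + 5)/(T + (½)/(-3)) = (5 + T)/(T + (½)*(-⅓)) = (5 + T)/(T - ⅙) = (5 + T)/(-⅙ + T))
G(V, t) = -96/19 (G(V, t) = 8*(6*(5 - 3)/(-1 + 6*(-3))) = 8*(6*2/(-1 - 18)) = 8*(6*2/(-19)) = 8*(6*(-1/19)*2) = 8*(-12/19) = -96/19)
-5099 - G(-179, 60) = -5099 - 1*(-96/19) = -5099 + 96/19 = -96785/19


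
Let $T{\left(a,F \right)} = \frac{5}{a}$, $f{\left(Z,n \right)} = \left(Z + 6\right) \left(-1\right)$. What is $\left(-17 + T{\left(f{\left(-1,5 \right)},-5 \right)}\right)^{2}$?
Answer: $324$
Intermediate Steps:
$f{\left(Z,n \right)} = -6 - Z$ ($f{\left(Z,n \right)} = \left(6 + Z\right) \left(-1\right) = -6 - Z$)
$\left(-17 + T{\left(f{\left(-1,5 \right)},-5 \right)}\right)^{2} = \left(-17 + \frac{5}{-6 - -1}\right)^{2} = \left(-17 + \frac{5}{-6 + 1}\right)^{2} = \left(-17 + \frac{5}{-5}\right)^{2} = \left(-17 + 5 \left(- \frac{1}{5}\right)\right)^{2} = \left(-17 - 1\right)^{2} = \left(-18\right)^{2} = 324$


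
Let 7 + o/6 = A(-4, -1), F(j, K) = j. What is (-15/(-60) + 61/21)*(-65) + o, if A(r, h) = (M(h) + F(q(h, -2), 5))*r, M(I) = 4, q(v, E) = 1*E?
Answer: -24785/84 ≈ -295.06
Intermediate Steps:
q(v, E) = E
A(r, h) = 2*r (A(r, h) = (4 - 2)*r = 2*r)
o = -90 (o = -42 + 6*(2*(-4)) = -42 + 6*(-8) = -42 - 48 = -90)
(-15/(-60) + 61/21)*(-65) + o = (-15/(-60) + 61/21)*(-65) - 90 = (-15*(-1/60) + 61*(1/21))*(-65) - 90 = (¼ + 61/21)*(-65) - 90 = (265/84)*(-65) - 90 = -17225/84 - 90 = -24785/84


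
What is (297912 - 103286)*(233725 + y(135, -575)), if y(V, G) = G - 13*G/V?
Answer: 1225471367170/27 ≈ 4.5388e+10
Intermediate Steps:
y(V, G) = G - 13*G/V
(297912 - 103286)*(233725 + y(135, -575)) = (297912 - 103286)*(233725 - 575*(-13 + 135)/135) = 194626*(233725 - 575*1/135*122) = 194626*(233725 - 14030/27) = 194626*(6296545/27) = 1225471367170/27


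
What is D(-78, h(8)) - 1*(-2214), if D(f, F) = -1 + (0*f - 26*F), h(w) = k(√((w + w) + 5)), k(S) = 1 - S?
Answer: 2187 + 26*√21 ≈ 2306.1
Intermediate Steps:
h(w) = 1 - √(5 + 2*w) (h(w) = 1 - √((w + w) + 5) = 1 - √(2*w + 5) = 1 - √(5 + 2*w))
D(f, F) = -1 - 26*F (D(f, F) = -1 + (0 - 26*F) = -1 - 26*F)
D(-78, h(8)) - 1*(-2214) = (-1 - 26*(1 - √(5 + 2*8))) - 1*(-2214) = (-1 - 26*(1 - √(5 + 16))) + 2214 = (-1 - 26*(1 - √21)) + 2214 = (-1 + (-26 + 26*√21)) + 2214 = (-27 + 26*√21) + 2214 = 2187 + 26*√21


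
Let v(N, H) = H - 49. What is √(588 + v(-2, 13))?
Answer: 2*√138 ≈ 23.495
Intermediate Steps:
v(N, H) = -49 + H
√(588 + v(-2, 13)) = √(588 + (-49 + 13)) = √(588 - 36) = √552 = 2*√138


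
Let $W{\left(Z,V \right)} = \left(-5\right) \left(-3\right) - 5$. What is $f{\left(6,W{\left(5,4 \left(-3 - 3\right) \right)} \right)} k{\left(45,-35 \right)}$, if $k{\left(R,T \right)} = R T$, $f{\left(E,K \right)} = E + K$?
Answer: $-25200$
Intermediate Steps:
$W{\left(Z,V \right)} = 10$ ($W{\left(Z,V \right)} = 15 - 5 = 10$)
$f{\left(6,W{\left(5,4 \left(-3 - 3\right) \right)} \right)} k{\left(45,-35 \right)} = \left(6 + 10\right) 45 \left(-35\right) = 16 \left(-1575\right) = -25200$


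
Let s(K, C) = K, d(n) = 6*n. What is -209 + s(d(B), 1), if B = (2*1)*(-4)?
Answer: -257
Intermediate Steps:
B = -8 (B = 2*(-4) = -8)
-209 + s(d(B), 1) = -209 + 6*(-8) = -209 - 48 = -257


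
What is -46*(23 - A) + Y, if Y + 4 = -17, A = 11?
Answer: -573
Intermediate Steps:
Y = -21 (Y = -4 - 17 = -21)
-46*(23 - A) + Y = -46*(23 - 1*11) - 21 = -46*(23 - 11) - 21 = -46*12 - 21 = -552 - 21 = -573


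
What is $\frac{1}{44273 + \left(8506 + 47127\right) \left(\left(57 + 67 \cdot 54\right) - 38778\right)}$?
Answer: $- \frac{1}{1952840926} \approx -5.1207 \cdot 10^{-10}$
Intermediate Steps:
$\frac{1}{44273 + \left(8506 + 47127\right) \left(\left(57 + 67 \cdot 54\right) - 38778\right)} = \frac{1}{44273 + 55633 \left(\left(57 + 3618\right) - 38778\right)} = \frac{1}{44273 + 55633 \left(3675 - 38778\right)} = \frac{1}{44273 + 55633 \left(-35103\right)} = \frac{1}{44273 - 1952885199} = \frac{1}{-1952840926} = - \frac{1}{1952840926}$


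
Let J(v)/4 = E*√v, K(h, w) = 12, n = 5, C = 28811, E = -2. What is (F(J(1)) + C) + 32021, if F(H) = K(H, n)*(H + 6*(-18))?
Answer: 59440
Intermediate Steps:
J(v) = -8*√v (J(v) = 4*(-2*√v) = -8*√v)
F(H) = -1296 + 12*H (F(H) = 12*(H + 6*(-18)) = 12*(H - 108) = 12*(-108 + H) = -1296 + 12*H)
(F(J(1)) + C) + 32021 = ((-1296 + 12*(-8*√1)) + 28811) + 32021 = ((-1296 + 12*(-8*1)) + 28811) + 32021 = ((-1296 + 12*(-8)) + 28811) + 32021 = ((-1296 - 96) + 28811) + 32021 = (-1392 + 28811) + 32021 = 27419 + 32021 = 59440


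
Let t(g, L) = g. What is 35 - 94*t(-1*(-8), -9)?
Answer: -717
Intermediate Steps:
35 - 94*t(-1*(-8), -9) = 35 - (-94)*(-8) = 35 - 94*8 = 35 - 752 = -717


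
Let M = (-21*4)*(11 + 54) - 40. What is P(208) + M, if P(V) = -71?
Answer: -5571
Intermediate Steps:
M = -5500 (M = -84*65 - 40 = -5460 - 40 = -5500)
P(208) + M = -71 - 5500 = -5571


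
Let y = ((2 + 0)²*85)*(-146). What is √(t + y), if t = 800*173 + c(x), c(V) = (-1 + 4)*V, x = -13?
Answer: √88721 ≈ 297.86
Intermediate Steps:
c(V) = 3*V
t = 138361 (t = 800*173 + 3*(-13) = 138400 - 39 = 138361)
y = -49640 (y = (2²*85)*(-146) = (4*85)*(-146) = 340*(-146) = -49640)
√(t + y) = √(138361 - 49640) = √88721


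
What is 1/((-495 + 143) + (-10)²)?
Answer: -1/252 ≈ -0.0039683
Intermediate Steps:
1/((-495 + 143) + (-10)²) = 1/(-352 + 100) = 1/(-252) = -1/252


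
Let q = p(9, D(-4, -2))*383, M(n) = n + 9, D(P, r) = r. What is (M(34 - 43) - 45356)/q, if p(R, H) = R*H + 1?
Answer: 2668/383 ≈ 6.9661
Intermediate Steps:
p(R, H) = 1 + H*R (p(R, H) = H*R + 1 = 1 + H*R)
M(n) = 9 + n
q = -6511 (q = (1 - 2*9)*383 = (1 - 18)*383 = -17*383 = -6511)
(M(34 - 43) - 45356)/q = ((9 + (34 - 43)) - 45356)/(-6511) = ((9 - 9) - 45356)*(-1/6511) = (0 - 45356)*(-1/6511) = -45356*(-1/6511) = 2668/383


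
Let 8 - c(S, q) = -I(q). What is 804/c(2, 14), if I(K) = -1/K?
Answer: 3752/37 ≈ 101.41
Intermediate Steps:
c(S, q) = 8 - 1/q (c(S, q) = 8 - (-1)*(-1/q) = 8 - 1/q)
804/c(2, 14) = 804/(8 - 1/14) = 804/(111/14) = 804*(14/111) = 3752/37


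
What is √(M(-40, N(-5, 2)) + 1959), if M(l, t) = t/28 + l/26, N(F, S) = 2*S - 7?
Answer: √64835407/182 ≈ 44.242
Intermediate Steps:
N(F, S) = -7 + 2*S
M(l, t) = l/26 + t/28 (M(l, t) = t*(1/28) + l*(1/26) = t/28 + l/26 = l/26 + t/28)
√(M(-40, N(-5, 2)) + 1959) = √(((1/26)*(-40) + (-7 + 2*2)/28) + 1959) = √((-20/13 + (-7 + 4)/28) + 1959) = √((-20/13 + (1/28)*(-3)) + 1959) = √((-20/13 - 3/28) + 1959) = √(-599/364 + 1959) = √(712477/364) = √64835407/182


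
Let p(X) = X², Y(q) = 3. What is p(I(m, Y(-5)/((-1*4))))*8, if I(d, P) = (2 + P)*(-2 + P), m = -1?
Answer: 3025/32 ≈ 94.531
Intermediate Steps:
I(d, P) = (-2 + P)*(2 + P)
p(I(m, Y(-5)/((-1*4))))*8 = (-4 + (3/((-1*4)))²)²*8 = (-4 + (3/(-4))²)²*8 = (-4 + (3*(-¼))²)²*8 = (-4 + (-¾)²)²*8 = (-4 + 9/16)²*8 = (-55/16)²*8 = (3025/256)*8 = 3025/32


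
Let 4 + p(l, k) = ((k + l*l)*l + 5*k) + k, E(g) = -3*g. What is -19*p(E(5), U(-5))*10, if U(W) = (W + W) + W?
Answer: 616360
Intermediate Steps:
U(W) = 3*W (U(W) = 2*W + W = 3*W)
p(l, k) = -4 + 6*k + l*(k + l²) (p(l, k) = -4 + (((k + l*l)*l + 5*k) + k) = -4 + (((k + l²)*l + 5*k) + k) = -4 + ((l*(k + l²) + 5*k) + k) = -4 + ((5*k + l*(k + l²)) + k) = -4 + (6*k + l*(k + l²)) = -4 + 6*k + l*(k + l²))
-19*p(E(5), U(-5))*10 = -19*(-4 + (-3*5)³ + 6*(3*(-5)) + (3*(-5))*(-3*5))*10 = -19*(-4 + (-15)³ + 6*(-15) - 15*(-15))*10 = -19*(-4 - 3375 - 90 + 225)*10 = -19*(-3244)*10 = 61636*10 = 616360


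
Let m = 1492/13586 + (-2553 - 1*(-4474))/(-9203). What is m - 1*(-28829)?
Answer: 1802266974676/62515979 ≈ 28829.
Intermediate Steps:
m = -6183915/62515979 (m = 1492*(1/13586) + (-2553 + 4474)*(-1/9203) = 746/6793 + 1921*(-1/9203) = 746/6793 - 1921/9203 = -6183915/62515979 ≈ -0.098917)
m - 1*(-28829) = -6183915/62515979 - 1*(-28829) = -6183915/62515979 + 28829 = 1802266974676/62515979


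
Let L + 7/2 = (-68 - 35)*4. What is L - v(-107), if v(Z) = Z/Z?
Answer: -833/2 ≈ -416.50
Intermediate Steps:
L = -831/2 (L = -7/2 + (-68 - 35)*4 = -7/2 - 103*4 = -7/2 - 412 = -831/2 ≈ -415.50)
v(Z) = 1
L - v(-107) = -831/2 - 1*1 = -831/2 - 1 = -833/2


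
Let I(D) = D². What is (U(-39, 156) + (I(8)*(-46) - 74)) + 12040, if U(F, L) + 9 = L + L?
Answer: 9325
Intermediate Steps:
U(F, L) = -9 + 2*L (U(F, L) = -9 + (L + L) = -9 + 2*L)
(U(-39, 156) + (I(8)*(-46) - 74)) + 12040 = ((-9 + 2*156) + (8²*(-46) - 74)) + 12040 = ((-9 + 312) + (64*(-46) - 74)) + 12040 = (303 + (-2944 - 74)) + 12040 = (303 - 3018) + 12040 = -2715 + 12040 = 9325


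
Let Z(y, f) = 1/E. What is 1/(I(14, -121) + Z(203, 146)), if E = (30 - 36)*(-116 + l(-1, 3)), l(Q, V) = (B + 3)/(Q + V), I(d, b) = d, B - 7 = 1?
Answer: 663/9283 ≈ 0.071421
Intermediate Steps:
B = 8 (B = 7 + 1 = 8)
l(Q, V) = 11/(Q + V) (l(Q, V) = (8 + 3)/(Q + V) = 11/(Q + V))
E = 663 (E = (30 - 36)*(-116 + 11/(-1 + 3)) = -6*(-116 + 11/2) = -6*(-221/2) = 663)
Z(y, f) = 1/663
1/(I(14, -121) + Z(203, 146)) = 1/(14 + 1/663) = 1/(9283/663) = 663/9283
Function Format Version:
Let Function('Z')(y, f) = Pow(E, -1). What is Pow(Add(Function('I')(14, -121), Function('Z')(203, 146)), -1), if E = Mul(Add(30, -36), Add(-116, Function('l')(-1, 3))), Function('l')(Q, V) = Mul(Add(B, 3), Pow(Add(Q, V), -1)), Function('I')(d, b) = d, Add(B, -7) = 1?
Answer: Rational(663, 9283) ≈ 0.071421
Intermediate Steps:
B = 8 (B = Add(7, 1) = 8)
Function('l')(Q, V) = Mul(11, Pow(Add(Q, V), -1)) (Function('l')(Q, V) = Mul(Add(8, 3), Pow(Add(Q, V), -1)) = Mul(11, Pow(Add(Q, V), -1)))
E = 663 (E = Mul(Add(30, -36), Add(-116, Mul(11, Pow(Add(-1, 3), -1)))) = Mul(-6, Add(-116, Mul(11, Pow(2, -1)))) = Mul(-6, Add(-116, Mul(11, Rational(1, 2)))) = Mul(-6, Add(-116, Rational(11, 2))) = Mul(-6, Rational(-221, 2)) = 663)
Function('Z')(y, f) = Rational(1, 663) (Function('Z')(y, f) = Pow(663, -1) = Rational(1, 663))
Pow(Add(Function('I')(14, -121), Function('Z')(203, 146)), -1) = Pow(Add(14, Rational(1, 663)), -1) = Pow(Rational(9283, 663), -1) = Rational(663, 9283)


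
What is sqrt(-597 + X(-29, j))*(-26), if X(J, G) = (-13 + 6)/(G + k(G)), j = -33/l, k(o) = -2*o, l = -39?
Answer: -52*I*sqrt(17809)/11 ≈ -630.86*I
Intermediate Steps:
j = 11/13 (j = -33/(-39) = -33*(-1/39) = 11/13 ≈ 0.84615)
X(J, G) = 7/G (X(J, G) = (-13 + 6)/(G - 2*G) = -7*(-1/G) = -(-7)/G = 7/G)
sqrt(-597 + X(-29, j))*(-26) = sqrt(-597 + 7/(11/13))*(-26) = sqrt(-597 + 7*(13/11))*(-26) = sqrt(-597 + 91/11)*(-26) = sqrt(-6476/11)*(-26) = (2*I*sqrt(17809)/11)*(-26) = -52*I*sqrt(17809)/11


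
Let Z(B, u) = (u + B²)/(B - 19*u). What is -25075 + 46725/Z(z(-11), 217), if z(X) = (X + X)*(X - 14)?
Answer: -7757577200/302717 ≈ -25627.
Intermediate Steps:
z(X) = 2*X*(-14 + X) (z(X) = (2*X)*(-14 + X) = 2*X*(-14 + X))
Z(B, u) = (u + B²)/(B - 19*u)
-25075 + 46725/Z(z(-11), 217) = -25075 + 46725/(((217 + (2*(-11)*(-14 - 11))²)/(2*(-11)*(-14 - 11) - 19*217))) = -25075 + 46725/(((217 + (2*(-11)*(-25))²)/(2*(-11)*(-25) - 4123))) = -25075 + 46725/(((217 + 550²)/(550 - 4123))) = -25075 + 46725/(((217 + 302500)/(-3573))) = -25075 + 46725/((-1/3573*302717)) = -25075 + 46725/(-302717/3573) = -25075 + 46725*(-3573/302717) = -25075 - 166948425/302717 = -7757577200/302717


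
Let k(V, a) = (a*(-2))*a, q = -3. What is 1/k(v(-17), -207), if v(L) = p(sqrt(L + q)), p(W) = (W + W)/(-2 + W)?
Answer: -1/85698 ≈ -1.1669e-5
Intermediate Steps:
p(W) = 2*W/(-2 + W) (p(W) = (2*W)/(-2 + W) = 2*W/(-2 + W))
v(L) = 2*sqrt(-3 + L)/(-2 + sqrt(-3 + L)) (v(L) = 2*sqrt(L - 3)/(-2 + sqrt(L - 3)) = 2*sqrt(-3 + L)/(-2 + sqrt(-3 + L)))
k(V, a) = -2*a**2 (k(V, a) = (-2*a)*a = -2*a**2)
1/k(v(-17), -207) = 1/(-2*(-207)**2) = 1/(-2*42849) = 1/(-85698) = -1/85698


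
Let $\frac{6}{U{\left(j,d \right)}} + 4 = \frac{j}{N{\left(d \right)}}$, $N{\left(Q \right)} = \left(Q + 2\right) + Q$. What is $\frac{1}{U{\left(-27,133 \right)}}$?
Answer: $- \frac{1099}{1608} \approx -0.68346$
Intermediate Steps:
$N{\left(Q \right)} = 2 + 2 Q$ ($N{\left(Q \right)} = \left(2 + Q\right) + Q = 2 + 2 Q$)
$U{\left(j,d \right)} = \frac{6}{-4 + \frac{j}{2 + 2 d}}$
$\frac{1}{U{\left(-27,133 \right)}} = \frac{1}{12 \frac{1}{-8 - 27 - 1064} \left(1 + 133\right)} = \frac{1}{12 \frac{1}{-8 - 27 - 1064} \cdot 134} = \frac{1}{12 \frac{1}{-1099} \cdot 134} = \frac{1}{12 \left(- \frac{1}{1099}\right) 134} = \frac{1}{- \frac{1608}{1099}} = - \frac{1099}{1608}$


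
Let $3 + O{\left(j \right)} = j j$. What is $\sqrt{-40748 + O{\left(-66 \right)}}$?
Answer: $i \sqrt{36395} \approx 190.77 i$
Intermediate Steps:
$O{\left(j \right)} = -3 + j^{2}$ ($O{\left(j \right)} = -3 + j j = -3 + j^{2}$)
$\sqrt{-40748 + O{\left(-66 \right)}} = \sqrt{-40748 - \left(3 - \left(-66\right)^{2}\right)} = \sqrt{-40748 + \left(-3 + 4356\right)} = \sqrt{-40748 + 4353} = \sqrt{-36395} = i \sqrt{36395}$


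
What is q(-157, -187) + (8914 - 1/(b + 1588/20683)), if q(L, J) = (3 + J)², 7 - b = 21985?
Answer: 19441932659903/454569386 ≈ 42770.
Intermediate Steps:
b = -21978 (b = 7 - 1*21985 = 7 - 21985 = -21978)
q(-157, -187) + (8914 - 1/(b + 1588/20683)) = (3 - 187)² + (8914 - 1/(-21978 + 1588/20683)) = (-184)² + (8914 - 1/(-21978 + 1588*(1/20683))) = 33856 + (8914 - 1/(-21978 + 1588/20683)) = 33856 + (8914 - 1/(-454569386/20683)) = 33856 + (8914 - 1*(-20683/454569386)) = 33856 + (8914 + 20683/454569386) = 33856 + 4052031527487/454569386 = 19441932659903/454569386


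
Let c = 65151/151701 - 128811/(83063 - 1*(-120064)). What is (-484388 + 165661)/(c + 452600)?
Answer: -1091270571363181/1549629737198874 ≈ -0.70421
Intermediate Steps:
c = -700758926/3423841003 (c = 65151*(1/151701) - 128811/(83063 + 120064) = 21717/50567 - 128811/203127 = 21717/50567 - 128811*1/203127 = 21717/50567 - 42937/67709 = -700758926/3423841003 ≈ -0.20467)
(-484388 + 165661)/(c + 452600) = (-484388 + 165661)/(-700758926/3423841003 + 452600) = -318727/1549629737198874/3423841003 = -318727*3423841003/1549629737198874 = -1091270571363181/1549629737198874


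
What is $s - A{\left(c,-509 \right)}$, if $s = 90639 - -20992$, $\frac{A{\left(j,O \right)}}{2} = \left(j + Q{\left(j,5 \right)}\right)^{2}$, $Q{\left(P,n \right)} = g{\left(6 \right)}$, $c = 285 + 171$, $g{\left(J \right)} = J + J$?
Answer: $-326417$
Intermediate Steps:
$g{\left(J \right)} = 2 J$
$c = 456$
$Q{\left(P,n \right)} = 12$ ($Q{\left(P,n \right)} = 2 \cdot 6 = 12$)
$A{\left(j,O \right)} = 2 \left(12 + j\right)^{2}$ ($A{\left(j,O \right)} = 2 \left(j + 12\right)^{2} = 2 \left(12 + j\right)^{2}$)
$s = 111631$ ($s = 90639 + 20992 = 111631$)
$s - A{\left(c,-509 \right)} = 111631 - 2 \left(12 + 456\right)^{2} = 111631 - 2 \cdot 468^{2} = 111631 - 2 \cdot 219024 = 111631 - 438048 = -326417$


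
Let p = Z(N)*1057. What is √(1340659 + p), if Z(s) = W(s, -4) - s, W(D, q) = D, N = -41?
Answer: √1340659 ≈ 1157.9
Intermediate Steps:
Z(s) = 0 (Z(s) = s - s = 0)
p = 0 (p = 0*1057 = 0)
√(1340659 + p) = √(1340659 + 0) = √1340659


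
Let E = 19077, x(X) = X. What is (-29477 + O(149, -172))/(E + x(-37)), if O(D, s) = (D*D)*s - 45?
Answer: -1924047/9520 ≈ -202.11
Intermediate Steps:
O(D, s) = -45 + s*D**2 (O(D, s) = D**2*s - 45 = s*D**2 - 45 = -45 + s*D**2)
(-29477 + O(149, -172))/(E + x(-37)) = (-29477 + (-45 - 172*149**2))/(19077 - 37) = (-29477 + (-45 - 172*22201))/19040 = (-29477 + (-45 - 3818572))*(1/19040) = (-29477 - 3818617)*(1/19040) = -3848094*1/19040 = -1924047/9520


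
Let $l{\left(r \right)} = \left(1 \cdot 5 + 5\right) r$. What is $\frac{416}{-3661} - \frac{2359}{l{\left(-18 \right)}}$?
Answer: $\frac{8561419}{658980} \approx 12.992$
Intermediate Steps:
$l{\left(r \right)} = 10 r$ ($l{\left(r \right)} = \left(5 + 5\right) r = 10 r$)
$\frac{416}{-3661} - \frac{2359}{l{\left(-18 \right)}} = \frac{416}{-3661} - \frac{2359}{10 \left(-18\right)} = 416 \left(- \frac{1}{3661}\right) - \frac{2359}{-180} = - \frac{416}{3661} - - \frac{2359}{180} = - \frac{416}{3661} + \frac{2359}{180} = \frac{8561419}{658980}$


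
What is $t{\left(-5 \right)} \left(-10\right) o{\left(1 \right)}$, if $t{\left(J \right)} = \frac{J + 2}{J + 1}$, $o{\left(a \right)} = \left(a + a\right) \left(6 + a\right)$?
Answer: $-105$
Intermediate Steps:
$o{\left(a \right)} = 2 a \left(6 + a\right)$
$t{\left(J \right)} = \frac{2 + J}{1 + J}$
$t{\left(-5 \right)} \left(-10\right) o{\left(1 \right)} = \frac{2 - 5}{1 - 5} \left(-10\right) 2 \cdot 1 \left(6 + 1\right) = \frac{1}{-4} \left(-3\right) \left(-10\right) 2 \cdot 1 \cdot 7 = \left(- \frac{1}{4}\right) \left(-3\right) \left(-10\right) 14 = \frac{3}{4} \left(-10\right) 14 = \left(- \frac{15}{2}\right) 14 = -105$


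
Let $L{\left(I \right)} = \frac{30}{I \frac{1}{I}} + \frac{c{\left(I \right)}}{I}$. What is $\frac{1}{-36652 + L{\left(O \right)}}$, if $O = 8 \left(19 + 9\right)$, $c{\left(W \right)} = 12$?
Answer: $- \frac{56}{2050829} \approx -2.7306 \cdot 10^{-5}$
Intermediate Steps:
$O = 224$ ($O = 8 \cdot 28 = 224$)
$L{\left(I \right)} = 30 + \frac{12}{I}$ ($L{\left(I \right)} = \frac{30}{I \frac{1}{I}} + \frac{12}{I} = \frac{30}{1} + \frac{12}{I} = 30 \cdot 1 + \frac{12}{I} = 30 + \frac{12}{I}$)
$\frac{1}{-36652 + L{\left(O \right)}} = \frac{1}{-36652 + \left(30 + \frac{12}{224}\right)} = \frac{1}{-36652 + \left(30 + 12 \cdot \frac{1}{224}\right)} = \frac{1}{-36652 + \left(30 + \frac{3}{56}\right)} = \frac{1}{-36652 + \frac{1683}{56}} = \frac{1}{- \frac{2050829}{56}} = - \frac{56}{2050829}$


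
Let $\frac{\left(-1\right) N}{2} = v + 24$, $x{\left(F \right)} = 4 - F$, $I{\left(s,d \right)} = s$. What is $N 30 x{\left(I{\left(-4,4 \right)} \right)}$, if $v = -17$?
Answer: $-3360$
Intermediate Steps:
$N = -14$ ($N = - 2 \left(-17 + 24\right) = \left(-2\right) 7 = -14$)
$N 30 x{\left(I{\left(-4,4 \right)} \right)} = \left(-14\right) 30 \left(4 - -4\right) = - 420 \left(4 + 4\right) = \left(-420\right) 8 = -3360$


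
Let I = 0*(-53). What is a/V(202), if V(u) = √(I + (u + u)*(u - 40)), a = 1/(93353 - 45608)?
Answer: √202/173600820 ≈ 8.1870e-8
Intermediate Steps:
I = 0
a = 1/47745 ≈ 2.0945e-5
V(u) = √2*√(u*(-40 + u)) (V(u) = √(0 + (u + u)*(u - 40)) = √(0 + (2*u)*(-40 + u)) = √(0 + 2*u*(-40 + u)) = √(2*u*(-40 + u)) = √2*√(u*(-40 + u)))
a/V(202) = 1/(47745*((√2*√(202*(-40 + 202))))) = 1/(47745*((√2*√(202*162)))) = 1/(47745*((√2*√32724))) = 1/(47745*((√2*(18*√101)))) = 1/(47745*((18*√202))) = (√202/3636)/47745 = √202/173600820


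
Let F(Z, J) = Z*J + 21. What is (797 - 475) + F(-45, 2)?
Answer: 253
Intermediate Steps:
F(Z, J) = 21 + J*Z (F(Z, J) = J*Z + 21 = 21 + J*Z)
(797 - 475) + F(-45, 2) = (797 - 475) + (21 + 2*(-45)) = 322 + (21 - 90) = 322 - 69 = 253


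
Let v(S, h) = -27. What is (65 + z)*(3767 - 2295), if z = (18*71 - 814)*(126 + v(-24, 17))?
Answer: 67713472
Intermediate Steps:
z = 45936 (z = (18*71 - 814)*(126 - 27) = (1278 - 814)*99 = 464*99 = 45936)
(65 + z)*(3767 - 2295) = (65 + 45936)*(3767 - 2295) = 46001*1472 = 67713472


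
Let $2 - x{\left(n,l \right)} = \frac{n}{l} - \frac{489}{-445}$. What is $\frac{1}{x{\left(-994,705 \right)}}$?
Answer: $\frac{62745}{145007} \approx 0.4327$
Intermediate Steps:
$x{\left(n,l \right)} = \frac{401}{445} - \frac{n}{l}$ ($x{\left(n,l \right)} = 2 - \left(\frac{n}{l} - \frac{489}{-445}\right) = 2 - \left(\frac{n}{l} - - \frac{489}{445}\right) = 2 - \left(\frac{n}{l} + \frac{489}{445}\right) = 2 - \left(\frac{489}{445} + \frac{n}{l}\right) = \frac{401}{445} - \frac{n}{l}$)
$\frac{1}{x{\left(-994,705 \right)}} = \frac{1}{\frac{401}{445} - - \frac{994}{705}} = \frac{1}{\frac{401}{445} - \left(-994\right) \frac{1}{705}} = \frac{1}{\frac{401}{445} + \frac{994}{705}} = \frac{1}{\frac{145007}{62745}} = \frac{62745}{145007}$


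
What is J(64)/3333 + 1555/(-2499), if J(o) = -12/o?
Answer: -27644179/44422224 ≈ -0.62230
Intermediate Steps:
J(64)/3333 + 1555/(-2499) = -12/64/3333 + 1555/(-2499) = -12*1/64*(1/3333) + 1555*(-1/2499) = -3/16*1/3333 - 1555/2499 = -1/17776 - 1555/2499 = -27644179/44422224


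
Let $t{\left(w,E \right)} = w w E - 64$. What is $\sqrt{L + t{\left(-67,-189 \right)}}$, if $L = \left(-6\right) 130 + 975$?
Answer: $i \sqrt{848290} \approx 921.03 i$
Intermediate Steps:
$L = 195$ ($L = -780 + 975 = 195$)
$t{\left(w,E \right)} = -64 + E w^{2}$ ($t{\left(w,E \right)} = w^{2} E - 64 = E w^{2} - 64 = -64 + E w^{2}$)
$\sqrt{L + t{\left(-67,-189 \right)}} = \sqrt{195 - \left(64 + 189 \left(-67\right)^{2}\right)} = \sqrt{195 - 848485} = \sqrt{-848290} = i \sqrt{848290}$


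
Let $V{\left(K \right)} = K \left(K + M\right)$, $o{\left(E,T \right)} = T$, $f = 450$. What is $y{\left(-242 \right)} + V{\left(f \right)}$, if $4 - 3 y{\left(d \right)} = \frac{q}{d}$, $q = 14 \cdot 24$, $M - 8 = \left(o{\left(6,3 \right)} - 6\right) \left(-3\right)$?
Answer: $\frac{76285102}{363} \approx 2.1015 \cdot 10^{5}$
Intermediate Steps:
$M = 17$ ($M = 8 + \left(3 - 6\right) \left(-3\right) = 8 - -9 = 8 + 9 = 17$)
$q = 336$
$V{\left(K \right)} = K \left(17 + K\right)$ ($V{\left(K \right)} = K \left(K + 17\right) = K \left(17 + K\right)$)
$y{\left(d \right)} = \frac{4}{3} - \frac{112}{d}$ ($y{\left(d \right)} = \frac{4}{3} - \frac{336 \frac{1}{d}}{3} = \frac{4}{3} - \frac{112}{d}$)
$y{\left(-242 \right)} + V{\left(f \right)} = \left(\frac{4}{3} - \frac{112}{-242}\right) + 450 \left(17 + 450\right) = \left(\frac{4}{3} - - \frac{56}{121}\right) + 450 \cdot 467 = \left(\frac{4}{3} + \frac{56}{121}\right) + 210150 = \frac{652}{363} + 210150 = \frac{76285102}{363}$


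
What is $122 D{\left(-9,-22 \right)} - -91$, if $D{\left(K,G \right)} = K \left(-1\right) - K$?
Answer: $2287$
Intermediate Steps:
$D{\left(K,G \right)} = - 2 K$ ($D{\left(K,G \right)} = - K - K = - 2 K$)
$122 D{\left(-9,-22 \right)} - -91 = 122 \left(\left(-2\right) \left(-9\right)\right) - -91 = 122 \cdot 18 + 91 = 2196 + 91 = 2287$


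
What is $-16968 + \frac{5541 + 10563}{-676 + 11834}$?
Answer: $- \frac{94656420}{5579} \approx -16967.0$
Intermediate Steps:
$-16968 + \frac{5541 + 10563}{-676 + 11834} = -16968 + \frac{16104}{11158} = -16968 + 16104 \cdot \frac{1}{11158} = -16968 + \frac{8052}{5579} = - \frac{94656420}{5579}$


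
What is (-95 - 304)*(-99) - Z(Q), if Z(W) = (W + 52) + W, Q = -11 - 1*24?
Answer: 39519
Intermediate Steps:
Q = -35 (Q = -11 - 24 = -35)
Z(W) = 52 + 2*W (Z(W) = (52 + W) + W = 52 + 2*W)
(-95 - 304)*(-99) - Z(Q) = (-95 - 304)*(-99) - (52 + 2*(-35)) = -399*(-99) - (52 - 70) = 39501 - 1*(-18) = 39501 + 18 = 39519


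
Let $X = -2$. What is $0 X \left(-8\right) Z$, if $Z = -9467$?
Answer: $0$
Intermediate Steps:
$0 X \left(-8\right) Z = 0 \left(-2\right) \left(-8\right) \left(-9467\right) = 0 \left(-8\right) \left(-9467\right) = 0 \left(-9467\right) = 0$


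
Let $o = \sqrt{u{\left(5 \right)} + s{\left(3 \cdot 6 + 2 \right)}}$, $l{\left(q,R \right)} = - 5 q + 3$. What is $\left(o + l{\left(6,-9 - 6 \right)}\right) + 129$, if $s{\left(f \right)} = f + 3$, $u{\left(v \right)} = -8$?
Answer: $102 + \sqrt{15} \approx 105.87$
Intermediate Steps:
$s{\left(f \right)} = 3 + f$
$l{\left(q,R \right)} = 3 - 5 q$
$o = \sqrt{15}$ ($o = \sqrt{-8 + \left(3 + \left(3 \cdot 6 + 2\right)\right)} = \sqrt{-8 + \left(3 + \left(18 + 2\right)\right)} = \sqrt{-8 + \left(3 + 20\right)} = \sqrt{-8 + 23} = \sqrt{15} \approx 3.873$)
$\left(o + l{\left(6,-9 - 6 \right)}\right) + 129 = \left(\sqrt{15} + \left(3 - 30\right)\right) + 129 = \left(\sqrt{15} - 27\right) + 129 = \left(-27 + \sqrt{15}\right) + 129 = 102 + \sqrt{15}$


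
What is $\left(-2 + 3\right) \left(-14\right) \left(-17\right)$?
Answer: $238$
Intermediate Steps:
$\left(-2 + 3\right) \left(-14\right) \left(-17\right) = 1 \left(-14\right) \left(-17\right) = \left(-14\right) \left(-17\right) = 238$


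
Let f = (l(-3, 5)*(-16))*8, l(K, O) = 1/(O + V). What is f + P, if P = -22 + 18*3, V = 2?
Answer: 96/7 ≈ 13.714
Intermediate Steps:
P = 32 (P = -22 + 54 = 32)
l(K, O) = 1/(2 + O) (l(K, O) = 1/(O + 2) = 1/(2 + O))
f = -128/7 (f = (-16/(2 + 5))*8 = (-16/7)*8 = ((1/7)*(-16))*8 = -16/7*8 = -128/7 ≈ -18.286)
f + P = -128/7 + 32 = 96/7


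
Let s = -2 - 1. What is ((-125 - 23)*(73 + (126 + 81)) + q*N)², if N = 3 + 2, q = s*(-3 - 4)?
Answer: 1708582225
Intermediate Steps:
s = -3
q = 21 (q = -3*(-3 - 4) = -3*(-7) = 21)
N = 5
((-125 - 23)*(73 + (126 + 81)) + q*N)² = ((-125 - 23)*(73 + (126 + 81)) + 21*5)² = (-148*(73 + 207) + 105)² = (-148*280 + 105)² = (-41440 + 105)² = (-41335)² = 1708582225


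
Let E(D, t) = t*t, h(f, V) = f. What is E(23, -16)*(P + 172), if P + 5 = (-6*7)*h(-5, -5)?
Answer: 96512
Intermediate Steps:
E(D, t) = t²
P = 205 (P = -5 - 6*7*(-5) = -5 - 42*(-5) = -5 + 210 = 205)
E(23, -16)*(P + 172) = (-16)²*(205 + 172) = 256*377 = 96512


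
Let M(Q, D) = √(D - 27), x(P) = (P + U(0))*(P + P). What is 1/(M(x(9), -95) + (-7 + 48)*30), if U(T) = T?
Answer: 615/756511 - I*√122/1513022 ≈ 0.00081294 - 7.3002e-6*I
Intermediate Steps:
x(P) = 2*P² (x(P) = (P + 0)*(P + P) = P*(2*P) = 2*P²)
M(Q, D) = √(-27 + D)
1/(M(x(9), -95) + (-7 + 48)*30) = 1/(√(-27 - 95) + (-7 + 48)*30) = 1/(√(-122) + 41*30) = 1/(I*√122 + 1230) = 1/(1230 + I*√122)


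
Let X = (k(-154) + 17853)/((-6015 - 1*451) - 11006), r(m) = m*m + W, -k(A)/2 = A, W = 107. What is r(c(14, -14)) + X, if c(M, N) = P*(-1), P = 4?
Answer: 163915/1344 ≈ 121.96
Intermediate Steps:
k(A) = -2*A
c(M, N) = -4 (c(M, N) = 4*(-1) = -4)
r(m) = 107 + m² (r(m) = m*m + 107 = m² + 107 = 107 + m²)
X = -1397/1344 (X = (-2*(-154) + 17853)/((-6015 - 1*451) - 11006) = (308 + 17853)/((-6015 - 451) - 11006) = 18161/(-6466 - 11006) = 18161/(-17472) = 18161*(-1/17472) = -1397/1344 ≈ -1.0394)
r(c(14, -14)) + X = (107 + (-4)²) - 1397/1344 = (107 + 16) - 1397/1344 = 123 - 1397/1344 = 163915/1344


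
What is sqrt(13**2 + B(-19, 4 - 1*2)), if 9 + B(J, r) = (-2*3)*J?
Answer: sqrt(274) ≈ 16.553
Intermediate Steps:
B(J, r) = -9 - 6*J (B(J, r) = -9 + (-2*3)*J = -9 - 6*J)
sqrt(13**2 + B(-19, 4 - 1*2)) = sqrt(13**2 + (-9 - 6*(-19))) = sqrt(169 + (-9 + 114)) = sqrt(169 + 105) = sqrt(274)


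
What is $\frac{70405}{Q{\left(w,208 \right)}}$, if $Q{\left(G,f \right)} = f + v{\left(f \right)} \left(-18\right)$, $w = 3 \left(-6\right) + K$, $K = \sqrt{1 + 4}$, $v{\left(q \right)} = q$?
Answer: $- \frac{70405}{3536} \approx -19.911$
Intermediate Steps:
$K = \sqrt{5} \approx 2.2361$
$w = -18 + \sqrt{5}$ ($w = 3 \left(-6\right) + \sqrt{5} = -18 + \sqrt{5} \approx -15.764$)
$Q{\left(G,f \right)} = - 17 f$ ($Q{\left(G,f \right)} = f + f \left(-18\right) = f - 18 f = - 17 f$)
$\frac{70405}{Q{\left(w,208 \right)}} = \frac{70405}{\left(-17\right) 208} = \frac{70405}{-3536} = 70405 \left(- \frac{1}{3536}\right) = - \frac{70405}{3536}$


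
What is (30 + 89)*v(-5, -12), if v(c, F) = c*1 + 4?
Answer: -119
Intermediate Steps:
v(c, F) = 4 + c (v(c, F) = c + 4 = 4 + c)
(30 + 89)*v(-5, -12) = (30 + 89)*(4 - 5) = 119*(-1) = -119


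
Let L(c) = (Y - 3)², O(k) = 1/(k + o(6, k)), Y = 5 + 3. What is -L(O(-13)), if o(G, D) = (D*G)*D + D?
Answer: -25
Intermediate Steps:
Y = 8
o(G, D) = D + G*D² (o(G, D) = G*D² + D = D + G*D²)
O(k) = 1/(k + k*(1 + 6*k)) (O(k) = 1/(k + k*(1 + k*6)) = 1/(k + k*(1 + 6*k)))
L(c) = 25 (L(c) = (8 - 3)² = 5² = 25)
-L(O(-13)) = -1*25 = -25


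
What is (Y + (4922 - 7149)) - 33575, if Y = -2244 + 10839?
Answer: -27207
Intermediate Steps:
Y = 8595
(Y + (4922 - 7149)) - 33575 = (8595 + (4922 - 7149)) - 33575 = (8595 - 2227) - 33575 = 6368 - 33575 = -27207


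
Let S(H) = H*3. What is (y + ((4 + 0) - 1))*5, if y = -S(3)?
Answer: -30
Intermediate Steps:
S(H) = 3*H
y = -9 (y = -3*3 = -1*9 = -9)
(y + ((4 + 0) - 1))*5 = (-9 + ((4 + 0) - 1))*5 = (-9 + (4 - 1))*5 = (-9 + 3)*5 = -6*5 = -30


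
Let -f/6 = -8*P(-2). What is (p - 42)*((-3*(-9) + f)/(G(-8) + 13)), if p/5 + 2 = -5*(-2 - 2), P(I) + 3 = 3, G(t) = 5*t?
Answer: -48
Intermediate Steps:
P(I) = 0 (P(I) = -3 + 3 = 0)
f = 0 (f = -(-48)*0 = -6*0 = 0)
p = 90 (p = -10 + 5*(-5*(-2 - 2)) = -10 + 5*(-5*(-4)) = -10 + 5*20 = -10 + 100 = 90)
(p - 42)*((-3*(-9) + f)/(G(-8) + 13)) = (90 - 42)*((-3*(-9) + 0)/(5*(-8) + 13)) = 48*((27 + 0)/(-40 + 13)) = 48*(27/(-27)) = 48*(27*(-1/27)) = 48*(-1) = -48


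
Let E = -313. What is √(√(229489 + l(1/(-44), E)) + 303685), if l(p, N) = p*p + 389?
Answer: √(146983540 + 11*√445043809)/22 ≈ 551.51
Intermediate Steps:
l(p, N) = 389 + p² (l(p, N) = p² + 389 = 389 + p²)
√(√(229489 + l(1/(-44), E)) + 303685) = √(√(229489 + (389 + (1/(-44))²)) + 303685) = √(√(229489 + (389 + (-1/44)²)) + 303685) = √(√(229489 + (389 + 1/1936)) + 303685) = √(√(229489 + 753105/1936) + 303685) = √(√(445043809/1936) + 303685) = √(√445043809/44 + 303685) = √(303685 + √445043809/44)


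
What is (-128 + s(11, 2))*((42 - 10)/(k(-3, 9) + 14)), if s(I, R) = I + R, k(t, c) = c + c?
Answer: -115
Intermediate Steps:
k(t, c) = 2*c
(-128 + s(11, 2))*((42 - 10)/(k(-3, 9) + 14)) = (-128 + (11 + 2))*((42 - 10)/(2*9 + 14)) = (-128 + 13)*(32/(18 + 14)) = -3680/32 = -115*1 = -115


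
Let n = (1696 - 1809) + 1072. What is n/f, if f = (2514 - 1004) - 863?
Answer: 959/647 ≈ 1.4822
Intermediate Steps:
f = 647 (f = 1510 - 863 = 647)
n = 959 (n = -113 + 1072 = 959)
n/f = 959/647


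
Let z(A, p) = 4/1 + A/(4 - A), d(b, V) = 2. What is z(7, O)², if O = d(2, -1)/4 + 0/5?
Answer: 25/9 ≈ 2.7778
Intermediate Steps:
O = ½ (O = 2/4 + 0/5 = 2*(¼) + 0*(⅕) = ½ + 0 = ½ ≈ 0.50000)
z(A, p) = 4 + A/(4 - A) (z(A, p) = 4*1 + A/(4 - A) = 4 + A/(4 - A))
z(7, O)² = ((-16 + 3*7)/(-4 + 7))² = ((-16 + 21)/3)² = ((⅓)*5)² = (5/3)² = 25/9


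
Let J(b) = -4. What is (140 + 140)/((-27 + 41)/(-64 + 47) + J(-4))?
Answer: -2380/41 ≈ -58.049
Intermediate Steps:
(140 + 140)/((-27 + 41)/(-64 + 47) + J(-4)) = (140 + 140)/((-27 + 41)/(-64 + 47) - 4) = 280/(14/(-17) - 4) = 280/(14*(-1/17) - 4) = 280/(-14/17 - 4) = 280/(-82/17) = -17/82*280 = -2380/41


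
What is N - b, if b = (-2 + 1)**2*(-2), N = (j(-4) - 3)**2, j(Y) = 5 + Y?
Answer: 6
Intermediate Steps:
N = 4 (N = ((5 - 4) - 3)**2 = (1 - 3)**2 = (-2)**2 = 4)
b = -2 (b = (-1)**2*(-2) = 1*(-2) = -2)
N - b = 4 - 1*(-2) = 4 + 2 = 6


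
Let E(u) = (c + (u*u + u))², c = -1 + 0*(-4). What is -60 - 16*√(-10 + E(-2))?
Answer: -60 - 48*I ≈ -60.0 - 48.0*I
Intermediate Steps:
c = -1 (c = -1 + 0 = -1)
E(u) = (-1 + u + u²)² (E(u) = (-1 + (u*u + u))² = (-1 + (u² + u))² = (-1 + (u + u²))² = (-1 + u + u²)²)
-60 - 16*√(-10 + E(-2)) = -60 - 16*√(-10 + (-1 - 2 + (-2)²)²) = -60 - 16*√(-10 + (-1 - 2 + 4)²) = -60 - 16*√(-10 + 1²) = -60 - 16*√(-10 + 1) = -60 - 48*I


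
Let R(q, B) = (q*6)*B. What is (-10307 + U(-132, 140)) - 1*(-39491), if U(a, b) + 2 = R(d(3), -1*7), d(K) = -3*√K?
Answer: 29182 + 126*√3 ≈ 29400.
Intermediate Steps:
R(q, B) = 6*B*q (R(q, B) = (6*q)*B = 6*B*q)
U(a, b) = -2 + 126*√3 (U(a, b) = -2 + 6*(-1*7)*(-3*√3) = -2 + 6*(-7)*(-3*√3) = -2 + 126*√3)
(-10307 + U(-132, 140)) - 1*(-39491) = (-10307 + (-2 + 126*√3)) - 1*(-39491) = (-10309 + 126*√3) + 39491 = 29182 + 126*√3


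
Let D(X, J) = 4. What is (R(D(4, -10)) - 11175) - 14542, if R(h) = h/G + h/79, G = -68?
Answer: -34537942/1343 ≈ -25717.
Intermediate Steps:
R(h) = -11*h/5372 (R(h) = h/(-68) + h/79 = h*(-1/68) + h*(1/79) = -h/68 + h/79 = -11*h/5372)
(R(D(4, -10)) - 11175) - 14542 = (-11/5372*4 - 11175) - 14542 = (-11/1343 - 11175) - 14542 = -15008036/1343 - 14542 = -34537942/1343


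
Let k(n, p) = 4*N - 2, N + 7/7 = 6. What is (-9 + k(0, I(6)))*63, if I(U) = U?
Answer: 567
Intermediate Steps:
N = 5 (N = -1 + 6 = 5)
k(n, p) = 18 (k(n, p) = 4*5 - 2 = 20 - 2 = 18)
(-9 + k(0, I(6)))*63 = (-9 + 18)*63 = 9*63 = 567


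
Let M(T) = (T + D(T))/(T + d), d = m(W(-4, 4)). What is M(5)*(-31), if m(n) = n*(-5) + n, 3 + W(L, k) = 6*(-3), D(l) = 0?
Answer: -155/89 ≈ -1.7416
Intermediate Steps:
W(L, k) = -21 (W(L, k) = -3 + 6*(-3) = -3 - 18 = -21)
m(n) = -4*n (m(n) = -5*n + n = -4*n)
d = 84 (d = -4*(-21) = 84)
M(T) = T/(84 + T) (M(T) = (T + 0)/(T + 84) = T/(84 + T))
M(5)*(-31) = (5/(84 + 5))*(-31) = (5/89)*(-31) = -155/89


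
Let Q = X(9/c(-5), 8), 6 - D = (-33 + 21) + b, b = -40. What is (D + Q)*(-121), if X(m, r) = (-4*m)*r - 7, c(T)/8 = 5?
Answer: -26499/5 ≈ -5299.8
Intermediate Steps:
D = 58 (D = 6 - ((-33 + 21) - 40) = 6 - (-12 - 40) = 6 - 1*(-52) = 6 + 52 = 58)
c(T) = 40 (c(T) = 8*5 = 40)
X(m, r) = -7 - 4*m*r (X(m, r) = -4*m*r - 7 = -7 - 4*m*r)
Q = -71/5 (Q = -7 - 4*9/40*8 = -7 - 36/5 = -71/5 ≈ -14.200)
(D + Q)*(-121) = (58 - 71/5)*(-121) = (219/5)*(-121) = -26499/5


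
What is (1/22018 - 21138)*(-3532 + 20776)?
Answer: -4012820916426/11009 ≈ -3.6450e+8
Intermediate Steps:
(1/22018 - 21138)*(-3532 + 20776) = (1/22018 - 21138)*17244 = -465416483/22018*17244 = -4012820916426/11009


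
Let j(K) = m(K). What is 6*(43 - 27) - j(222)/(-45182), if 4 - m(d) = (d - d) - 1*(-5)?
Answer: 4337471/45182 ≈ 96.000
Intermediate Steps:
m(d) = -1 (m(d) = 4 - ((d - d) - 1*(-5)) = 4 - (0 + 5) = 4 - 1*5 = 4 - 5 = -1)
j(K) = -1
6*(43 - 27) - j(222)/(-45182) = 6*(43 - 27) - (-1)/(-45182) = 6*16 - (-1)*(-1)/45182 = 96 - 1*1/45182 = 96 - 1/45182 = 4337471/45182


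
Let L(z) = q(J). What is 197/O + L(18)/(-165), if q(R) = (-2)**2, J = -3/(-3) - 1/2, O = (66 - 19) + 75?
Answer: 32017/20130 ≈ 1.5905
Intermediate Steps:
O = 122 (O = 47 + 75 = 122)
J = 1/2 (J = -3*(-1/3) - 1*1/2 = 1 - 1/2 = 1/2 ≈ 0.50000)
q(R) = 4
L(z) = 4
197/O + L(18)/(-165) = 197/122 + 4/(-165) = 197*(1/122) + 4*(-1/165) = 197/122 - 4/165 = 32017/20130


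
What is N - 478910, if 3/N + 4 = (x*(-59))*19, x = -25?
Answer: -13419537107/28021 ≈ -4.7891e+5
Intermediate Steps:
N = 3/28021 (N = 3/(-4 - 25*(-59)*19) = 3/(-4 + 1475*19) = 3/(-4 + 28025) = 3/28021 ≈ 0.00010706)
N - 478910 = 3/28021 - 478910 = -13419537107/28021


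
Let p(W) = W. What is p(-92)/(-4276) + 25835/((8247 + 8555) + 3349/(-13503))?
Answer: 378138758656/242528366933 ≈ 1.5592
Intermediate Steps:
p(-92)/(-4276) + 25835/((8247 + 8555) + 3349/(-13503)) = -92/(-4276) + 25835/((8247 + 8555) + 3349/(-13503)) = -92*(-1/4276) + 25835/(16802 + 3349*(-1/13503)) = 23/1069 + 25835/(16802 - 3349/13503) = 23/1069 + 25835/(226874057/13503) = 23/1069 + 25835*(13503/226874057) = 23/1069 + 348850005/226874057 = 378138758656/242528366933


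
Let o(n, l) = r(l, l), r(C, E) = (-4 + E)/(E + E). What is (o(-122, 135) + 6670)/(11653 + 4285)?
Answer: 1801031/4303260 ≈ 0.41853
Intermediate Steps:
r(C, E) = (-4 + E)/(2*E) (r(C, E) = (-4 + E)/((2*E)) = (-4 + E)*(1/(2*E)) = (-4 + E)/(2*E))
o(n, l) = (-4 + l)/(2*l)
(o(-122, 135) + 6670)/(11653 + 4285) = ((1/2)*(-4 + 135)/135 + 6670)/(11653 + 4285) = ((1/2)*(1/135)*131 + 6670)/15938 = (131/270 + 6670)*(1/15938) = (1801031/270)*(1/15938) = 1801031/4303260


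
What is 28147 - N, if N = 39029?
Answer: -10882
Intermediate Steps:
28147 - N = 28147 - 1*39029 = 28147 - 39029 = -10882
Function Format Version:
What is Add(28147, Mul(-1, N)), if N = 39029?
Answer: -10882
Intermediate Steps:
Add(28147, Mul(-1, N)) = Add(28147, Mul(-1, 39029)) = Add(28147, -39029) = -10882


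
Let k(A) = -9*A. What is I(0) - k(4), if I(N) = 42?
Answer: 78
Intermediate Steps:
I(0) - k(4) = 42 - (-9)*4 = 42 - 1*(-36) = 42 + 36 = 78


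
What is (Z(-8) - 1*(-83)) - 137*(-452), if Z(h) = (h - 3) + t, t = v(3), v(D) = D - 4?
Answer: 61995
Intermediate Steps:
v(D) = -4 + D
t = -1 (t = -4 + 3 = -1)
Z(h) = -4 + h (Z(h) = (h - 3) - 1 = (-3 + h) - 1 = -4 + h)
(Z(-8) - 1*(-83)) - 137*(-452) = ((-4 - 8) - 1*(-83)) - 137*(-452) = (-12 + 83) + 61924 = 71 + 61924 = 61995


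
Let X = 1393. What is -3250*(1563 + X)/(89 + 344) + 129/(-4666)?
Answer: -44826317857/2020378 ≈ -22187.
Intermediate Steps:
-3250*(1563 + X)/(89 + 344) + 129/(-4666) = -3250*(1563 + 1393)/(89 + 344) + 129/(-4666) = -3250/(433/2956) + 129*(-1/4666) = -3250/(433*(1/2956)) - 129/4666 = -3250/433/2956 - 129/4666 = -3250*2956/433 - 129/4666 = -9607000/433 - 129/4666 = -44826317857/2020378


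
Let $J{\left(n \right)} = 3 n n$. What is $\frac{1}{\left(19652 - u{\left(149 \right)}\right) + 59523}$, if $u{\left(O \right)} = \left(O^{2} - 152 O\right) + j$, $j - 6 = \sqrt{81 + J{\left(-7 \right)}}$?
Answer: $\frac{19904}{1584676807} + \frac{\sqrt{57}}{3169353614} \approx 1.2563 \cdot 10^{-5}$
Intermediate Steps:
$J{\left(n \right)} = 3 n^{2}$
$j = 6 + 2 \sqrt{57}$ ($j = 6 + \sqrt{81 + 3 \left(-7\right)^{2}} = 6 + \sqrt{81 + 3 \cdot 49} = 6 + \sqrt{81 + 147} = 6 + \sqrt{228} = 6 + 2 \sqrt{57} \approx 21.1$)
$u{\left(O \right)} = 6 + O^{2} - 152 O + 2 \sqrt{57}$ ($u{\left(O \right)} = \left(O^{2} - 152 O\right) + \left(6 + 2 \sqrt{57}\right) = 6 + O^{2} - 152 O + 2 \sqrt{57}$)
$\frac{1}{\left(19652 - u{\left(149 \right)}\right) + 59523} = \frac{1}{\left(19652 - \left(6 + 149^{2} - 22648 + 2 \sqrt{57}\right)\right) + 59523} = \frac{1}{\left(19652 - \left(6 + 22201 - 22648 + 2 \sqrt{57}\right)\right) + 59523} = \frac{1}{\left(19652 - \left(-441 + 2 \sqrt{57}\right)\right) + 59523} = \frac{1}{\left(19652 + \left(441 - 2 \sqrt{57}\right)\right) + 59523} = \frac{1}{\left(20093 - 2 \sqrt{57}\right) + 59523} = \frac{1}{79616 - 2 \sqrt{57}}$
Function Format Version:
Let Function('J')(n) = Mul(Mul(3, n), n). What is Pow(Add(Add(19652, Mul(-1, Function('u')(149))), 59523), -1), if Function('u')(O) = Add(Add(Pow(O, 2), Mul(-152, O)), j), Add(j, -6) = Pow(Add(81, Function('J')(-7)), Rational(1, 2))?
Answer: Add(Rational(19904, 1584676807), Mul(Rational(1, 3169353614), Pow(57, Rational(1, 2)))) ≈ 1.2563e-5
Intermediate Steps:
Function('J')(n) = Mul(3, Pow(n, 2))
j = Add(6, Mul(2, Pow(57, Rational(1, 2)))) (j = Add(6, Pow(Add(81, Mul(3, Pow(-7, 2))), Rational(1, 2))) = Add(6, Pow(Add(81, Mul(3, 49)), Rational(1, 2))) = Add(6, Pow(Add(81, 147), Rational(1, 2))) = Add(6, Pow(228, Rational(1, 2))) = Add(6, Mul(2, Pow(57, Rational(1, 2)))) ≈ 21.100)
Function('u')(O) = Add(6, Pow(O, 2), Mul(-152, O), Mul(2, Pow(57, Rational(1, 2)))) (Function('u')(O) = Add(Add(Pow(O, 2), Mul(-152, O)), Add(6, Mul(2, Pow(57, Rational(1, 2))))) = Add(6, Pow(O, 2), Mul(-152, O), Mul(2, Pow(57, Rational(1, 2)))))
Pow(Add(Add(19652, Mul(-1, Function('u')(149))), 59523), -1) = Pow(Add(Add(19652, Mul(-1, Add(6, Pow(149, 2), Mul(-152, 149), Mul(2, Pow(57, Rational(1, 2)))))), 59523), -1) = Pow(Add(Add(19652, Mul(-1, Add(6, 22201, -22648, Mul(2, Pow(57, Rational(1, 2)))))), 59523), -1) = Pow(Add(Add(19652, Mul(-1, Add(-441, Mul(2, Pow(57, Rational(1, 2)))))), 59523), -1) = Pow(Add(Add(19652, Add(441, Mul(-2, Pow(57, Rational(1, 2))))), 59523), -1) = Pow(Add(Add(20093, Mul(-2, Pow(57, Rational(1, 2)))), 59523), -1) = Pow(Add(79616, Mul(-2, Pow(57, Rational(1, 2)))), -1)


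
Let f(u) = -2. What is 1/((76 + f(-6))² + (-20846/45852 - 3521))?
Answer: 22926/44809907 ≈ 0.00051163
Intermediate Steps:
1/((76 + f(-6))² + (-20846/45852 - 3521)) = 1/((76 - 2)² + (-20846/45852 - 3521)) = 1/(74² + (-20846*1/45852 - 3521)) = 1/(5476 + (-10423/22926 - 3521)) = 1/(5476 - 80732869/22926) = 1/(44809907/22926) = 22926/44809907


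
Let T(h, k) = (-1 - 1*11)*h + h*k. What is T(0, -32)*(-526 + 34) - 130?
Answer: -130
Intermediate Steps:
T(h, k) = -12*h + h*k (T(h, k) = (-1 - 11)*h + h*k = -12*h + h*k)
T(0, -32)*(-526 + 34) - 130 = (0*(-12 - 32))*(-526 + 34) - 130 = (0*(-44))*(-492) - 130 = 0*(-492) - 130 = 0 - 130 = -130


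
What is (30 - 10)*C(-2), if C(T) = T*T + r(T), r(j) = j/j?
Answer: 100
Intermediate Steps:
r(j) = 1
C(T) = 1 + T² (C(T) = T*T + 1 = T² + 1 = 1 + T²)
(30 - 10)*C(-2) = (30 - 10)*(1 + (-2)²) = 20*(1 + 4) = 20*5 = 100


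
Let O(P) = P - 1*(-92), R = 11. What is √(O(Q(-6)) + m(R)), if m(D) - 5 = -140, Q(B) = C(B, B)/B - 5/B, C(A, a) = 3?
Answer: 8*I*√6/3 ≈ 6.532*I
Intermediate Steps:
Q(B) = -2/B (Q(B) = 3/B - 5/B = -2/B)
m(D) = -135 (m(D) = 5 - 140 = -135)
O(P) = 92 + P (O(P) = P + 92 = 92 + P)
√(O(Q(-6)) + m(R)) = √((92 - 2/(-6)) - 135) = √((92 - 2*(-⅙)) - 135) = √((92 + ⅓) - 135) = √(277/3 - 135) = √(-128/3) = 8*I*√6/3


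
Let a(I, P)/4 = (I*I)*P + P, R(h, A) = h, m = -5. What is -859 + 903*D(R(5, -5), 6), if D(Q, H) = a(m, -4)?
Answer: -376507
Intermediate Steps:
a(I, P) = 4*P + 4*P*I**2 (a(I, P) = 4*((I*I)*P + P) = 4*(I**2*P + P) = 4*(P*I**2 + P) = 4*(P + P*I**2) = 4*P + 4*P*I**2)
D(Q, H) = -416 (D(Q, H) = 4*(-4)*(1 + (-5)**2) = 4*(-4)*(1 + 25) = 4*(-4)*26 = -416)
-859 + 903*D(R(5, -5), 6) = -859 + 903*(-416) = -859 - 375648 = -376507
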